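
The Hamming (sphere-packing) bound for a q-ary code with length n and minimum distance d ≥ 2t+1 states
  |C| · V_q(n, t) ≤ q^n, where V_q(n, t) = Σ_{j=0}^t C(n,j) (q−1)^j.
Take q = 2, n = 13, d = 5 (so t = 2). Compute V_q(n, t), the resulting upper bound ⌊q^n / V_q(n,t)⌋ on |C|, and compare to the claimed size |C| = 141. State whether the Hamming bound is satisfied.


V_q(n, t) = 92, q^n = 8192, Hamming bound = 89, |C| = 141 > bound (violated).

Step 1: Compute V_q(n, t) = Σ_{j=0}^2 C(n, j) (q−1)^j.
  j = 0: C(13,0)·(1)^0 = 1·1 = 1.
  j = 1: C(13,1)·(1)^1 = 13·1 = 13.
  j = 2: C(13,2)·(1)^2 = 78·1 = 78.
  V_q(n, t) = 1 + 13 + 78 = 92.
Step 2: q^n = 2^13 = 8192.
Step 3: Hamming bound ⌊q^n / V_q(n,t)⌋ = ⌊8192/92⌋ = 89.
Step 4: Compare |C| = 141 to 89: violated.
The claimed |C| lies above the Hamming bound, so no 2-ary code of length 13 with d ≥ 5 can have 141 codewords.


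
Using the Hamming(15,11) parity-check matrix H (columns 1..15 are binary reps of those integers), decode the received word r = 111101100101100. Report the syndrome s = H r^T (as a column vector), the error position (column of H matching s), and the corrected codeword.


s = (1, 1, 1, 0)^T, error position = 14, corrected codeword c = 111101100101110

Compute s = H r^T mod 2 one row at a time:
  s_1 = 0 + 0 + 1 + 0 + 1 + 1 + 0 + 0 = 3 ≡ 1 (mod 2).
  s_2 = 1 + 0 + 1 + 1 + 1 + 1 + 0 + 0 = 5 ≡ 1 (mod 2).
  s_3 = 1 + 1 + 1 + 1 + 1 + 0 + 0 + 0 = 5 ≡ 1 (mod 2).
  s_4 = 1 + 1 + 0 + 1 + 0 + 0 + 1 + 0 = 4 ≡ 0 (mod 2).
s = (1, 1, 1, 0)^T — this equals column 14 of H (binary 1110), so error is at position 14.
Correct: flip bit 14 of r = 111101100101100 to get c = 111101100101110.


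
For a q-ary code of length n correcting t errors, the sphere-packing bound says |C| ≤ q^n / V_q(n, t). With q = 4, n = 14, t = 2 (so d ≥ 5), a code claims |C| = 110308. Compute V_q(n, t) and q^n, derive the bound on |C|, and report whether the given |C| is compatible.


V_q(n, t) = 862, q^n = 268435456, Hamming bound = 311410, |C| = 110308 ≤ bound (satisfied).

Step 1: Compute V_q(n, t) = Σ_{j=0}^2 C(n, j) (q−1)^j.
  j = 0: C(14,0)·(3)^0 = 1·1 = 1.
  j = 1: C(14,1)·(3)^1 = 14·3 = 42.
  j = 2: C(14,2)·(3)^2 = 91·9 = 819.
  V_q(n, t) = 1 + 42 + 819 = 862.
Step 2: q^n = 4^14 = 268435456.
Step 3: Hamming bound ⌊q^n / V_q(n,t)⌋ = ⌊268435456/862⌋ = 311410.
Step 4: Compare |C| = 110308 to 311410: satisfied.
The claimed |C| lies below the Hamming bound.


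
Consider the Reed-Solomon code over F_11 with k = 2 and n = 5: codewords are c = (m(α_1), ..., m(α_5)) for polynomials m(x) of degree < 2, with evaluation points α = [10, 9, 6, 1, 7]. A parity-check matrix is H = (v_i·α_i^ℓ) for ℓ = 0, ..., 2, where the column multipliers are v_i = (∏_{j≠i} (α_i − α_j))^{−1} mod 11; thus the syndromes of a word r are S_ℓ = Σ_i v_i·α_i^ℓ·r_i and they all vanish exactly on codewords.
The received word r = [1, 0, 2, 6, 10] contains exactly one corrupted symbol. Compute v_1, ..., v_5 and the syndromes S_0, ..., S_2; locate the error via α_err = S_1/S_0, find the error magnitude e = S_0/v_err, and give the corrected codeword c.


S = (1, 9, 4), error at position 2, error magnitude e = 7, c = [1, 4, 2, 6, 10].

Step 1: column multipliers v_i = (∏_{j≠i}(α_i − α_j))^{−1} mod 11.
  i = 1 (α = 10): (10−9)(10−6)(10−1)(10−7) = 1·4·9·3 = 108 ≡ 9, so v_1 = 9^{−1} = 5 (mod 11).
  i = 2 (α = 9): (9−10)(9−6)(9−1)(9−7) = (−1)·3·8·2 = −48 ≡ 7, so v_2 = 7^{−1} = 8 (mod 11).
  i = 3 (α = 6): (6−10)(6−9)(6−1)(6−7) = (−4)·(−3)·5·(−1) = −60 ≡ 6, so v_3 = 6^{−1} = 2 (mod 11).
  i = 4 (α = 1): (1−10)(1−9)(1−6)(1−7) = (−9)·(−8)·(−5)·(−6) = 2160 ≡ 4, so v_4 = 4^{−1} = 3 (mod 11).
  i = 5 (α = 7): (7−10)(7−9)(7−6)(7−1) = (−3)·(−2)·1·6 = 36 ≡ 3, so v_5 = 3^{−1} = 4 (mod 11).
  v = [5, 8, 2, 3, 4].
Step 2: syndromes of r = [1, 0, 2, 6, 10] (all sums mod 11).
  S_0 = Σ v_i r_i = 5·1 + 8·0 + 2·2 + 3·6 + 4·10 = 67 ≡ 1.
  S_1 = Σ v_i α_i r_i = 5·10·1 + 8·9·0 + 2·6·2 + 3·1·6 + 4·7·10 = 372 ≡ 9.
  α_i^2 mod 11 = [1, 4, 3, 1, 5].
  S_2 = Σ v_i α_i^2 r_i = 5·1·1 + 8·4·0 + 2·3·2 + 3·1·6 + 4·5·10 = 235 ≡ 4.
  S = (1, 9, 4) ≠ 0, so r is not a codeword (an error is present).
Step 3: locate the error. For a single error e at position i, S_ℓ = v_i·e·α_i^ℓ, so α_err = S_1/S_0.
  S_0^{−1} = 1^{−1} = 1 (mod 11), so α_err = 9·1 = 9 ≡ 9 = α_2. Error position i = 2.
  Consistency check: S_2/S_1 = 4·5 = 20 ≡ 9 = α_err ✓ (single-error assumption holds).
Step 4: error magnitude e = S_0/v_2 = S_0·∏_{j≠2}(α_2 − α_j) = 1·7 = 7 ≡ 7 (mod 11).
Step 5: correct position 2: c_2 = r_2 − e = 0 − 7 ≡ 4 (mod 11). Hence c = [1, 4, 2, 6, 10].
  Check: interpolating c through the α_i gives m(x) = 9 + 8·x (degree < 2) with m(α_i) = c_i for every i, so c is indeed a codeword.


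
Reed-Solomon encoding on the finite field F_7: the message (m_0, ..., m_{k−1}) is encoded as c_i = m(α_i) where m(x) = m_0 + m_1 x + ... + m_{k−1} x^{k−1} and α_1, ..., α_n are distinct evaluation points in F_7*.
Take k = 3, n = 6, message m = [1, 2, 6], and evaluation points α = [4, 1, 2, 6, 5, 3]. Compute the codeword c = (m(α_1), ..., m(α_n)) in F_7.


c = [0, 2, 1, 5, 0, 5]

Message polynomial: m(x) = 1 + 2·x + 6·x^2 (mod 7).
For each evaluation point α_i, compute m(α_i) mod 7:
  α_1 = 4: Horner steps 6 → 5 → 0, so m(4) = 0.
  α_2 = 1: Horner steps 6 → 1 → 2, so m(1) = 2.
  α_3 = 2: Horner steps 6 → 0 → 1, so m(2) = 1.
  α_4 = 6: Horner steps 6 → 3 → 5, so m(6) = 5.
  α_5 = 5: Horner steps 6 → 4 → 0, so m(5) = 0.
  α_6 = 3: Horner steps 6 → 6 → 5, so m(3) = 5.
Codeword c = [0, 2, 1, 5, 0, 5] ∈ F_7^6.


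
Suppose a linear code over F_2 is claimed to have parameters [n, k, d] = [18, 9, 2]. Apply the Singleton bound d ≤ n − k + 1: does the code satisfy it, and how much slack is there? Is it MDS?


Singleton RHS = n − k + 1 = 10, slack = 8, bound satisfied, not MDS.

Singleton bound: d ≤ n − k + 1.
Here n = 18, k = 9, so n − k + 1 = 10.
Given d = 2, check d ≤ 10: YES.
Slack = (n − k + 1) − d = 8.
The code is NOT MDS (slack = 8 > 0).
Description: the claimed parameters are [18, 9, 2]_2; such a code would be non-MDS.


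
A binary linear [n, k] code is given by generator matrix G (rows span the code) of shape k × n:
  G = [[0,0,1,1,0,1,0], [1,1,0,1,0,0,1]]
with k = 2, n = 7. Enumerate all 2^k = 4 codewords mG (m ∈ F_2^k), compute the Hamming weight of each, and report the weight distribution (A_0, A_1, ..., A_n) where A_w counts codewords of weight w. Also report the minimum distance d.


Weight distribution: A_0 = 1, A_3 = 1, A_4 = 1, A_5 = 1. Minimum distance d = 3.

Enumerate all 2^2 = 4 messages m ∈ F_2^2.
For each, compute codeword c = mG in F_2^7, then tally its weight.
  m = 00 → c = 0000000, weight = 0.
  m = 10 → c = 0011010, weight = 3.
  m = 01 → c = 1101001, weight = 4.
  m = 11 → c = 1110011, weight = 5.
Tally weights:
  weight 0: 1 codewords.
  weight 3: 1 codewords.
  weight 4: 1 codewords.
  weight 5: 1 codewords.
Minimum distance d = smallest w > 0 with A_w > 0 = 3.
Sanity: Σ A_w = 4 = 2^2 = 4 ✓.


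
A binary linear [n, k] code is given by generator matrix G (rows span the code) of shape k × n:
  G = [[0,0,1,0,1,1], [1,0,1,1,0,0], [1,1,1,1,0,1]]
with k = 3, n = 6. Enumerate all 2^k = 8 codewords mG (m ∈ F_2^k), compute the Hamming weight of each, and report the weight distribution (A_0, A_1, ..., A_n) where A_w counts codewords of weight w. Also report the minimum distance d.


Weight distribution: A_0 = 1, A_2 = 1, A_3 = 3, A_4 = 2, A_5 = 1. Minimum distance d = 2.

Enumerate all 2^3 = 8 messages m ∈ F_2^3.
For each, compute codeword c = mG in F_2^6, then tally its weight.
  m = 000 → c = 000000, weight = 0.
  m = 100 → c = 001011, weight = 3.
  m = 010 → c = 101100, weight = 3.
  m = 110 → c = 100111, weight = 4.
  m = 001 → c = 111101, weight = 5.
  m = 101 → c = 110110, weight = 4.
  m = 011 → c = 010001, weight = 2.
  m = 111 → c = 011010, weight = 3.
Tally weights:
  weight 0: 1 codewords.
  weight 2: 1 codewords.
  weight 3: 3 codewords.
  weight 4: 2 codewords.
  weight 5: 1 codewords.
Minimum distance d = smallest w > 0 with A_w > 0 = 2.
Sanity: Σ A_w = 8 = 2^3 = 8 ✓.


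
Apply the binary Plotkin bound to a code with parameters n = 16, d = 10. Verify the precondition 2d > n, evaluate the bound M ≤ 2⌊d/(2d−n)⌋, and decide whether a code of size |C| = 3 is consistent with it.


Plotkin bound M ≤ 4; given |C| = 3 ≤ bound (satisfied).

Check applicability: 2d = 20, n = 16.
2d − n = 4 > 0, so Plotkin applies.
Compute d/(2d−n) = 10/4 ≈ 2.5000.
⌊d/(2d−n)⌋ = 2.
Plotkin bound: M ≤ 2·2 = 4.
Given |C| = 3, check: satisfied.
This |C| is below the Plotkin bound.


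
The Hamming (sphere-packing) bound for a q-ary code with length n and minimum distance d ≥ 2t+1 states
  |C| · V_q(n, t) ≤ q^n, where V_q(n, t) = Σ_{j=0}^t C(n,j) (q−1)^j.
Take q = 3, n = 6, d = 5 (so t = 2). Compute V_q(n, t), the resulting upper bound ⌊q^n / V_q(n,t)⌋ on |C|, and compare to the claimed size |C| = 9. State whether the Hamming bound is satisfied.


V_q(n, t) = 73, q^n = 729, Hamming bound = 9, |C| = 9 ≤ bound (satisfied).

Step 1: Compute V_q(n, t) = Σ_{j=0}^2 C(n, j) (q−1)^j.
  j = 0: C(6,0)·(2)^0 = 1·1 = 1.
  j = 1: C(6,1)·(2)^1 = 6·2 = 12.
  j = 2: C(6,2)·(2)^2 = 15·4 = 60.
  V_q(n, t) = 1 + 12 + 60 = 73.
Step 2: q^n = 3^6 = 729.
Step 3: Hamming bound ⌊q^n / V_q(n,t)⌋ = ⌊729/73⌋ = 9.
Step 4: Compare |C| = 9 to 9: satisfied.
The claimed |C| lies at the Hamming bound (tight).


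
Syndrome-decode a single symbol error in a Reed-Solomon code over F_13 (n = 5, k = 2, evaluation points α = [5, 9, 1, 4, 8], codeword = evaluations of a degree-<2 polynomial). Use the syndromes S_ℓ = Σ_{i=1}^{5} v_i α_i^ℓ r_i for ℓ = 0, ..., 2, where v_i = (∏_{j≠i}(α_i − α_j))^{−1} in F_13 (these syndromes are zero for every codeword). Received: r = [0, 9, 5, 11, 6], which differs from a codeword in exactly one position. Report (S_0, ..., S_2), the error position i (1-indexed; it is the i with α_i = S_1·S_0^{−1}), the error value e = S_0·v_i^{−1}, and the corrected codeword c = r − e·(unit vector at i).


S = (10, 12, 4), error at position 2, error magnitude e = 1, c = [0, 8, 5, 11, 6].

Step 1: column multipliers v_i = (∏_{j≠i}(α_i − α_j))^{−1} mod 13.
  i = 1 (α = 5): (5−9)(5−1)(5−4)(5−8) = (−4)·4·1·(−3) = 48 ≡ 9, so v_1 = 9^{−1} = 3 (mod 13).
  i = 2 (α = 9): (9−5)(9−1)(9−4)(9−8) = 4·8·5·1 = 160 ≡ 4, so v_2 = 4^{−1} = 10 (mod 13).
  i = 3 (α = 1): (1−5)(1−9)(1−4)(1−8) = (−4)·(−8)·(−3)·(−7) = 672 ≡ 9, so v_3 = 9^{−1} = 3 (mod 13).
  i = 4 (α = 4): (4−5)(4−9)(4−1)(4−8) = (−1)·(−5)·3·(−4) = −60 ≡ 5, so v_4 = 5^{−1} = 8 (mod 13).
  i = 5 (α = 8): (8−5)(8−9)(8−1)(8−4) = 3·(−1)·7·4 = −84 ≡ 7, so v_5 = 7^{−1} = 2 (mod 13).
  v = [3, 10, 3, 8, 2].
Step 2: syndromes of r = [0, 9, 5, 11, 6] (all sums mod 13).
  S_0 = Σ v_i r_i = 3·0 + 10·9 + 3·5 + 8·11 + 2·6 = 205 ≡ 10.
  S_1 = Σ v_i α_i r_i = 3·5·0 + 10·9·9 + 3·1·5 + 8·4·11 + 2·8·6 = 1273 ≡ 12.
  α_i^2 mod 13 = [12, 3, 1, 3, 12].
  S_2 = Σ v_i α_i^2 r_i = 3·12·0 + 10·3·9 + 3·1·5 + 8·3·11 + 2·12·6 = 693 ≡ 4.
  S = (10, 12, 4) ≠ 0, so r is not a codeword (an error is present).
Step 3: locate the error. For a single error e at position i, S_ℓ = v_i·e·α_i^ℓ, so α_err = S_1/S_0.
  S_0^{−1} = 10^{−1} = 4 (mod 13), so α_err = 12·4 = 48 ≡ 9 = α_2. Error position i = 2.
  Consistency check: S_2/S_1 = 4·12 = 48 ≡ 9 = α_err ✓ (single-error assumption holds).
Step 4: error magnitude e = S_0/v_2 = S_0·∏_{j≠2}(α_2 − α_j) = 10·4 = 40 ≡ 1 (mod 13).
Step 5: correct position 2: c_2 = r_2 − e = 9 − 1 ≡ 8 (mod 13). Hence c = [0, 8, 5, 11, 6].
  Check: interpolating c through the α_i gives m(x) = 3 + 2·x (degree < 2) with m(α_i) = c_i for every i, so c is indeed a codeword.


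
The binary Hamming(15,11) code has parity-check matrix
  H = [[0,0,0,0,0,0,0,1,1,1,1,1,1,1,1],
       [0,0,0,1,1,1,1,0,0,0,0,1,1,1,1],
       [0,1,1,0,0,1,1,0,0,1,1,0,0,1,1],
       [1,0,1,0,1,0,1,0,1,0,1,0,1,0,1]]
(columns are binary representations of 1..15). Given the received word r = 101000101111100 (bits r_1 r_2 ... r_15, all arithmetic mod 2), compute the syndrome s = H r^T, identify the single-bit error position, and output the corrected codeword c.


s = (1, 1, 0, 0)^T, error position = 12, corrected codeword c = 101000101110100

Compute s = H r^T mod 2 one row at a time:
  s_1 = 0 + 1 + 1 + 1 + 1 + 1 + 0 + 0 = 5 ≡ 1 (mod 2).
  s_2 = 0 + 0 + 0 + 1 + 1 + 1 + 0 + 0 = 3 ≡ 1 (mod 2).
  s_3 = 0 + 1 + 0 + 1 + 1 + 1 + 0 + 0 = 4 ≡ 0 (mod 2).
  s_4 = 1 + 1 + 0 + 1 + 1 + 1 + 1 + 0 = 6 ≡ 0 (mod 2).
s = (1, 1, 0, 0)^T — this equals column 12 of H (binary 1100), so error is at position 12.
Correct: flip bit 12 of r = 101000101111100 to get c = 101000101110100.


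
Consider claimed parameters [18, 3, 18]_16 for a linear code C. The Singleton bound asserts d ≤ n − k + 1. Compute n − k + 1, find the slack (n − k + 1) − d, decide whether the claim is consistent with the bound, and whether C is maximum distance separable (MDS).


Singleton RHS = n − k + 1 = 16, slack = -2, bound violated (no such code; not MDS).

Singleton bound: d ≤ n − k + 1.
Here n = 18, k = 3, so n − k + 1 = 16.
Given d = 18, check d ≤ 16: NO.
Slack = (n − k + 1) − d = -2.
The slack is negative: d = 18 exceeds n − k + 1 = 16 by 2, so the Singleton bound is violated and no linear [18, 3, 18]_16 code can exist. In particular it is not MDS (MDS requires d = n − k + 1 exactly).
Description: the claimed parameters are [18, 3, 18]_16; such a code would be impossible (violates the Singleton bound).


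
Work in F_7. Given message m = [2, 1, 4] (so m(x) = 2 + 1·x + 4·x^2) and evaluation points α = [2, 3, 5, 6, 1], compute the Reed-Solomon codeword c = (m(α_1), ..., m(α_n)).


c = [6, 6, 2, 5, 0]

Message polynomial: m(x) = 2 + 1·x + 4·x^2 (mod 7).
For each evaluation point α_i, compute m(α_i) mod 7:
  α_1 = 2: Horner steps 4 → 2 → 6, so m(2) = 6.
  α_2 = 3: Horner steps 4 → 6 → 6, so m(3) = 6.
  α_3 = 5: Horner steps 4 → 0 → 2, so m(5) = 2.
  α_4 = 6: Horner steps 4 → 4 → 5, so m(6) = 5.
  α_5 = 1: Horner steps 4 → 5 → 0, so m(1) = 0.
Codeword c = [6, 6, 2, 5, 0] ∈ F_7^5.


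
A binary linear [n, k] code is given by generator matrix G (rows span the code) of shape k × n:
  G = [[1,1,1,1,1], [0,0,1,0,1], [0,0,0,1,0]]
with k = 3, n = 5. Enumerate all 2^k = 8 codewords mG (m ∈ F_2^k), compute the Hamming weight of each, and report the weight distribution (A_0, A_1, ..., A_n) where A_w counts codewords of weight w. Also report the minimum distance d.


Weight distribution: A_0 = 1, A_1 = 1, A_2 = 2, A_3 = 2, A_4 = 1, A_5 = 1. Minimum distance d = 1.

Enumerate all 2^3 = 8 messages m ∈ F_2^3.
For each, compute codeword c = mG in F_2^5, then tally its weight.
  m = 000 → c = 00000, weight = 0.
  m = 100 → c = 11111, weight = 5.
  m = 010 → c = 00101, weight = 2.
  m = 110 → c = 11010, weight = 3.
  m = 001 → c = 00010, weight = 1.
  m = 101 → c = 11101, weight = 4.
  m = 011 → c = 00111, weight = 3.
  m = 111 → c = 11000, weight = 2.
Tally weights:
  weight 0: 1 codewords.
  weight 1: 1 codewords.
  weight 2: 2 codewords.
  weight 3: 2 codewords.
  weight 4: 1 codewords.
  weight 5: 1 codewords.
Minimum distance d = smallest w > 0 with A_w > 0 = 1.
Sanity: Σ A_w = 8 = 2^3 = 8 ✓.


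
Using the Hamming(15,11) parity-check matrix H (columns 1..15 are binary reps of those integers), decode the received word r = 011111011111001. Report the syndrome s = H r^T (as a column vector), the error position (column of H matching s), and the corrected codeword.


s = (0, 1, 0, 1)^T, error position = 5, corrected codeword c = 011101011111001

Compute s = H r^T mod 2 one row at a time:
  s_1 = 1 + 1 + 1 + 1 + 1 + 0 + 0 + 1 = 6 ≡ 0 (mod 2).
  s_2 = 1 + 1 + 1 + 0 + 1 + 0 + 0 + 1 = 5 ≡ 1 (mod 2).
  s_3 = 1 + 1 + 1 + 0 + 1 + 1 + 0 + 1 = 6 ≡ 0 (mod 2).
  s_4 = 0 + 1 + 1 + 0 + 1 + 1 + 0 + 1 = 5 ≡ 1 (mod 2).
s = (0, 1, 0, 1)^T — this equals column 5 of H (binary 0101), so error is at position 5.
Correct: flip bit 5 of r = 011111011111001 to get c = 011101011111001.


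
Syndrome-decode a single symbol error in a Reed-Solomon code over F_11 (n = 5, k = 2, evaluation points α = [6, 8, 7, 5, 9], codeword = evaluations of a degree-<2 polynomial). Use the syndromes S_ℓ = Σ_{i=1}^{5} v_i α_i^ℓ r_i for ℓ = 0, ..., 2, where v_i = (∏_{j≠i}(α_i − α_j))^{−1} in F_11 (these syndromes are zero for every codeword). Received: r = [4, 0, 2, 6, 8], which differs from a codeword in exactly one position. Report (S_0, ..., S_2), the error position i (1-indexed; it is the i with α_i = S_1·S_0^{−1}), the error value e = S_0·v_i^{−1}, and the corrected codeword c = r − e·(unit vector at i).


S = (5, 1, 9), error at position 5, error magnitude e = 10, c = [4, 0, 2, 6, 9].

Step 1: column multipliers v_i = (∏_{j≠i}(α_i − α_j))^{−1} mod 11.
  i = 1 (α = 6): (6−8)(6−7)(6−5)(6−9) = (−2)·(−1)·1·(−3) = −6 ≡ 5, so v_1 = 5^{−1} = 9 (mod 11).
  i = 2 (α = 8): (8−6)(8−7)(8−5)(8−9) = 2·1·3·(−1) = −6 ≡ 5, so v_2 = 5^{−1} = 9 (mod 11).
  i = 3 (α = 7): (7−6)(7−8)(7−5)(7−9) = 1·(−1)·2·(−2) = 4 ≡ 4, so v_3 = 4^{−1} = 3 (mod 11).
  i = 4 (α = 5): (5−6)(5−8)(5−7)(5−9) = (−1)·(−3)·(−2)·(−4) = 24 ≡ 2, so v_4 = 2^{−1} = 6 (mod 11).
  i = 5 (α = 9): (9−6)(9−8)(9−7)(9−5) = 3·1·2·4 = 24 ≡ 2, so v_5 = 2^{−1} = 6 (mod 11).
  v = [9, 9, 3, 6, 6].
Step 2: syndromes of r = [4, 0, 2, 6, 8] (all sums mod 11).
  S_0 = Σ v_i r_i = 9·4 + 9·0 + 3·2 + 6·6 + 6·8 = 126 ≡ 5.
  S_1 = Σ v_i α_i r_i = 9·6·4 + 9·8·0 + 3·7·2 + 6·5·6 + 6·9·8 = 870 ≡ 1.
  α_i^2 mod 11 = [3, 9, 5, 3, 4].
  S_2 = Σ v_i α_i^2 r_i = 9·3·4 + 9·9·0 + 3·5·2 + 6·3·6 + 6·4·8 = 438 ≡ 9.
  S = (5, 1, 9) ≠ 0, so r is not a codeword (an error is present).
Step 3: locate the error. For a single error e at position i, S_ℓ = v_i·e·α_i^ℓ, so α_err = S_1/S_0.
  S_0^{−1} = 5^{−1} = 9 (mod 11), so α_err = 1·9 = 9 ≡ 9 = α_5. Error position i = 5.
  Consistency check: S_2/S_1 = 9·1 = 9 ≡ 9 = α_err ✓ (single-error assumption holds).
Step 4: error magnitude e = S_0/v_5 = S_0·∏_{j≠5}(α_5 − α_j) = 5·2 = 10 ≡ 10 (mod 11).
Step 5: correct position 5: c_5 = r_5 − e = 8 − 10 ≡ 9 (mod 11). Hence c = [4, 0, 2, 6, 9].
  Check: interpolating c through the α_i gives m(x) = 5 + 9·x (degree < 2) with m(α_i) = c_i for every i, so c is indeed a codeword.


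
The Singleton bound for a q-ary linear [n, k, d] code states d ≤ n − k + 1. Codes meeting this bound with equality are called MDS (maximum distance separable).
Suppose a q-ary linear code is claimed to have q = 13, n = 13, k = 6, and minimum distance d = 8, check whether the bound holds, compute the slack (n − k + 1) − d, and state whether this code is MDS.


Singleton RHS = n − k + 1 = 8, slack = 0, bound satisfied, MDS.

Singleton bound: d ≤ n − k + 1.
Here n = 13, k = 6, so n − k + 1 = 8.
Given d = 8, check d ≤ 8: YES.
Slack = (n − k + 1) − d = 0.
The code is MDS (slack = 0).
Description: the claimed parameters are [13, 6, 8]_13; such a code would be MDS (meets Singleton bound).


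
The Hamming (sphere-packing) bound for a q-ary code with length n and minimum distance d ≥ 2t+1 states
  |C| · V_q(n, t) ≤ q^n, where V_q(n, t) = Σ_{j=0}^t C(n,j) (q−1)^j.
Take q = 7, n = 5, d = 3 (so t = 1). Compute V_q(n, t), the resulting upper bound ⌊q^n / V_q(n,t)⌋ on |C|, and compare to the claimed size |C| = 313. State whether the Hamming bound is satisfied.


V_q(n, t) = 31, q^n = 16807, Hamming bound = 542, |C| = 313 ≤ bound (satisfied).

Step 1: Compute V_q(n, t) = Σ_{j=0}^1 C(n, j) (q−1)^j.
  j = 0: C(5,0)·(6)^0 = 1·1 = 1.
  j = 1: C(5,1)·(6)^1 = 5·6 = 30.
  V_q(n, t) = 1 + 30 = 31.
Step 2: q^n = 7^5 = 16807.
Step 3: Hamming bound ⌊q^n / V_q(n,t)⌋ = ⌊16807/31⌋ = 542.
Step 4: Compare |C| = 313 to 542: satisfied.
The claimed |C| lies below the Hamming bound.


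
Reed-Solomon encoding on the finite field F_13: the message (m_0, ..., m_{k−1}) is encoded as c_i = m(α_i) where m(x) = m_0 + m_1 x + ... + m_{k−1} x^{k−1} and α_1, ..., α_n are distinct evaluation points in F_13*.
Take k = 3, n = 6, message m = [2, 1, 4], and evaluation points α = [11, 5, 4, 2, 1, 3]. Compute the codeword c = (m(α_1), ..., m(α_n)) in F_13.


c = [3, 3, 5, 7, 7, 2]

Message polynomial: m(x) = 2 + 1·x + 4·x^2 (mod 13).
For each evaluation point α_i, compute m(α_i) mod 13:
  α_1 = 11: Horner steps 4 → 6 → 3, so m(11) = 3.
  α_2 = 5: Horner steps 4 → 8 → 3, so m(5) = 3.
  α_3 = 4: Horner steps 4 → 4 → 5, so m(4) = 5.
  α_4 = 2: Horner steps 4 → 9 → 7, so m(2) = 7.
  α_5 = 1: Horner steps 4 → 5 → 7, so m(1) = 7.
  α_6 = 3: Horner steps 4 → 0 → 2, so m(3) = 2.
Codeword c = [3, 3, 5, 7, 7, 2] ∈ F_13^6.


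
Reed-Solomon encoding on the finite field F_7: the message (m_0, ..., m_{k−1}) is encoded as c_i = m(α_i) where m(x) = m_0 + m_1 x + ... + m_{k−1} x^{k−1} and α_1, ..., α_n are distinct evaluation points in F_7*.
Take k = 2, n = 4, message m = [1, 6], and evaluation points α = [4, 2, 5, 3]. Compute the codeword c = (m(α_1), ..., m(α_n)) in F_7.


c = [4, 6, 3, 5]

Message polynomial: m(x) = 1 + 6·x (mod 7).
For each evaluation point α_i, compute m(α_i) mod 7:
  α_1 = 4: Horner steps 6 → 4, so m(4) = 4.
  α_2 = 2: Horner steps 6 → 6, so m(2) = 6.
  α_3 = 5: Horner steps 6 → 3, so m(5) = 3.
  α_4 = 3: Horner steps 6 → 5, so m(3) = 5.
Codeword c = [4, 6, 3, 5] ∈ F_7^4.


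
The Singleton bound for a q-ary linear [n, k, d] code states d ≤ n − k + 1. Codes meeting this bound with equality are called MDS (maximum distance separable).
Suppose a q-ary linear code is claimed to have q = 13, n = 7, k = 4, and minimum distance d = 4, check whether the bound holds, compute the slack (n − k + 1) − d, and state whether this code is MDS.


Singleton RHS = n − k + 1 = 4, slack = 0, bound satisfied, MDS.

Singleton bound: d ≤ n − k + 1.
Here n = 7, k = 4, so n − k + 1 = 4.
Given d = 4, check d ≤ 4: YES.
Slack = (n − k + 1) − d = 0.
The code is MDS (slack = 0).
Description: the claimed parameters are [7, 4, 4]_13; such a code would be MDS (meets Singleton bound).


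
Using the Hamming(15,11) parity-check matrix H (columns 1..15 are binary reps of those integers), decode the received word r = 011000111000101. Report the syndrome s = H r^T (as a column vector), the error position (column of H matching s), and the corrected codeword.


s = (0, 1, 0, 1)^T, error position = 5, corrected codeword c = 011010111000101

Compute s = H r^T mod 2 one row at a time:
  s_1 = 1 + 1 + 0 + 0 + 0 + 1 + 0 + 1 = 4 ≡ 0 (mod 2).
  s_2 = 0 + 0 + 0 + 1 + 0 + 1 + 0 + 1 = 3 ≡ 1 (mod 2).
  s_3 = 1 + 1 + 0 + 1 + 0 + 0 + 0 + 1 = 4 ≡ 0 (mod 2).
  s_4 = 0 + 1 + 0 + 1 + 1 + 0 + 1 + 1 = 5 ≡ 1 (mod 2).
s = (0, 1, 0, 1)^T — this equals column 5 of H (binary 0101), so error is at position 5.
Correct: flip bit 5 of r = 011000111000101 to get c = 011010111000101.


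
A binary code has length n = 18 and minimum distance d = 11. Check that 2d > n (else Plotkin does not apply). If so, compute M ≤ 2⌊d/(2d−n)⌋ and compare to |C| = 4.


Plotkin bound M ≤ 4; given |C| = 4 ≤ bound (satisfied).

Check applicability: 2d = 22, n = 18.
2d − n = 4 > 0, so Plotkin applies.
Compute d/(2d−n) = 11/4 ≈ 2.7500.
⌊d/(2d−n)⌋ = 2.
Plotkin bound: M ≤ 2·2 = 4.
Given |C| = 4, check: satisfied.
This |C| is at the Plotkin bound.


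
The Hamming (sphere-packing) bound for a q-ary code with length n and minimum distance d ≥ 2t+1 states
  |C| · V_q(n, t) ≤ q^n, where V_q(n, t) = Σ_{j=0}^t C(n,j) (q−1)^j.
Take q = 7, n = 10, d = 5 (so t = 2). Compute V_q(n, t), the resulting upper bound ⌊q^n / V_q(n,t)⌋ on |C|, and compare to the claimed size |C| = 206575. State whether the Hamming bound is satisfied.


V_q(n, t) = 1681, q^n = 282475249, Hamming bound = 168040, |C| = 206575 > bound (violated).

Step 1: Compute V_q(n, t) = Σ_{j=0}^2 C(n, j) (q−1)^j.
  j = 0: C(10,0)·(6)^0 = 1·1 = 1.
  j = 1: C(10,1)·(6)^1 = 10·6 = 60.
  j = 2: C(10,2)·(6)^2 = 45·36 = 1620.
  V_q(n, t) = 1 + 60 + 1620 = 1681.
Step 2: q^n = 7^10 = 282475249.
Step 3: Hamming bound ⌊q^n / V_q(n,t)⌋ = ⌊282475249/1681⌋ = 168040.
Step 4: Compare |C| = 206575 to 168040: violated.
The claimed |C| lies above the Hamming bound, so no 7-ary code of length 10 with d ≥ 5 can have 206575 codewords.


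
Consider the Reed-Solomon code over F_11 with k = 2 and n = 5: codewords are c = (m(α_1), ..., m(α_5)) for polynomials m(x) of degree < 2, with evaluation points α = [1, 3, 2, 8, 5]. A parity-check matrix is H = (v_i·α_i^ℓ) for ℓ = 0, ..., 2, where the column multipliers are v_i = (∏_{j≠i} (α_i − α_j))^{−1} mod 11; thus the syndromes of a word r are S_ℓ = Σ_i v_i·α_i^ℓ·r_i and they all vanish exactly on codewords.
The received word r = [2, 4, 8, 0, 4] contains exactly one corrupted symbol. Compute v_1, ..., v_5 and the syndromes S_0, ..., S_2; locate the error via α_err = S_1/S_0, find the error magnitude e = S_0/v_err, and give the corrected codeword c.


S = (5, 4, 1), error at position 2, error magnitude e = 1, c = [2, 3, 8, 0, 4].

Step 1: column multipliers v_i = (∏_{j≠i}(α_i − α_j))^{−1} mod 11.
  i = 1 (α = 1): (1−3)(1−2)(1−8)(1−5) = (−2)·(−1)·(−7)·(−4) = 56 ≡ 1, so v_1 = 1^{−1} = 1 (mod 11).
  i = 2 (α = 3): (3−1)(3−2)(3−8)(3−5) = 2·1·(−5)·(−2) = 20 ≡ 9, so v_2 = 9^{−1} = 5 (mod 11).
  i = 3 (α = 2): (2−1)(2−3)(2−8)(2−5) = 1·(−1)·(−6)·(−3) = −18 ≡ 4, so v_3 = 4^{−1} = 3 (mod 11).
  i = 4 (α = 8): (8−1)(8−3)(8−2)(8−5) = 7·5·6·3 = 630 ≡ 3, so v_4 = 3^{−1} = 4 (mod 11).
  i = 5 (α = 5): (5−1)(5−3)(5−2)(5−8) = 4·2·3·(−3) = −72 ≡ 5, so v_5 = 5^{−1} = 9 (mod 11).
  v = [1, 5, 3, 4, 9].
Step 2: syndromes of r = [2, 4, 8, 0, 4] (all sums mod 11).
  S_0 = Σ v_i r_i = 1·2 + 5·4 + 3·8 + 4·0 + 9·4 = 82 ≡ 5.
  S_1 = Σ v_i α_i r_i = 1·1·2 + 5·3·4 + 3·2·8 + 4·8·0 + 9·5·4 = 290 ≡ 4.
  α_i^2 mod 11 = [1, 9, 4, 9, 3].
  S_2 = Σ v_i α_i^2 r_i = 1·1·2 + 5·9·4 + 3·4·8 + 4·9·0 + 9·3·4 = 386 ≡ 1.
  S = (5, 4, 1) ≠ 0, so r is not a codeword (an error is present).
Step 3: locate the error. For a single error e at position i, S_ℓ = v_i·e·α_i^ℓ, so α_err = S_1/S_0.
  S_0^{−1} = 5^{−1} = 9 (mod 11), so α_err = 4·9 = 36 ≡ 3 = α_2. Error position i = 2.
  Consistency check: S_2/S_1 = 1·3 = 3 ≡ 3 = α_err ✓ (single-error assumption holds).
Step 4: error magnitude e = S_0/v_2 = S_0·∏_{j≠2}(α_2 − α_j) = 5·9 = 45 ≡ 1 (mod 11).
Step 5: correct position 2: c_2 = r_2 − e = 4 − 1 ≡ 3 (mod 11). Hence c = [2, 3, 8, 0, 4].
  Check: interpolating c through the α_i gives m(x) = 7 + 6·x (degree < 2) with m(α_i) = c_i for every i, so c is indeed a codeword.


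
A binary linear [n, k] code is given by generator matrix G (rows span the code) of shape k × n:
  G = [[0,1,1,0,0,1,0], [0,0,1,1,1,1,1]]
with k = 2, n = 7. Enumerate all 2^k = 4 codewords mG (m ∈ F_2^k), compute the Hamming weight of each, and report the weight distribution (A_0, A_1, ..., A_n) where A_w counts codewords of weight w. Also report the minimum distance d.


Weight distribution: A_0 = 1, A_3 = 1, A_4 = 1, A_5 = 1. Minimum distance d = 3.

Enumerate all 2^2 = 4 messages m ∈ F_2^2.
For each, compute codeword c = mG in F_2^7, then tally its weight.
  m = 00 → c = 0000000, weight = 0.
  m = 10 → c = 0110010, weight = 3.
  m = 01 → c = 0011111, weight = 5.
  m = 11 → c = 0101101, weight = 4.
Tally weights:
  weight 0: 1 codewords.
  weight 3: 1 codewords.
  weight 4: 1 codewords.
  weight 5: 1 codewords.
Minimum distance d = smallest w > 0 with A_w > 0 = 3.
Sanity: Σ A_w = 4 = 2^2 = 4 ✓.


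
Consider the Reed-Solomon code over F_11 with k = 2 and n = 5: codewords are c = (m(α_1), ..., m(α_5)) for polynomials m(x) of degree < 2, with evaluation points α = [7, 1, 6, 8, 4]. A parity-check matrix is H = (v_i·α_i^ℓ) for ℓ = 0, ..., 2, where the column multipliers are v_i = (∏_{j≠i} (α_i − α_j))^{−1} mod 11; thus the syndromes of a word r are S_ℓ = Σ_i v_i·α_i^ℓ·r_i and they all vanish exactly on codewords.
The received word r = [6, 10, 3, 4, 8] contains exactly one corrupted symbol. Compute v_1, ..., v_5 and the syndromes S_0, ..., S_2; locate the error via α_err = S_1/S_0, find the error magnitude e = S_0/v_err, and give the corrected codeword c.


S = (6, 4, 10), error at position 4, error magnitude e = 6, c = [6, 10, 3, 9, 8].

Step 1: column multipliers v_i = (∏_{j≠i}(α_i − α_j))^{−1} mod 11.
  i = 1 (α = 7): (7−1)(7−6)(7−8)(7−4) = 6·1·(−1)·3 = −18 ≡ 4, so v_1 = 4^{−1} = 3 (mod 11).
  i = 2 (α = 1): (1−7)(1−6)(1−8)(1−4) = (−6)·(−5)·(−7)·(−3) = 630 ≡ 3, so v_2 = 3^{−1} = 4 (mod 11).
  i = 3 (α = 6): (6−7)(6−1)(6−8)(6−4) = (−1)·5·(−2)·2 = 20 ≡ 9, so v_3 = 9^{−1} = 5 (mod 11).
  i = 4 (α = 8): (8−7)(8−1)(8−6)(8−4) = 1·7·2·4 = 56 ≡ 1, so v_4 = 1^{−1} = 1 (mod 11).
  i = 5 (α = 4): (4−7)(4−1)(4−6)(4−8) = (−3)·3·(−2)·(−4) = −72 ≡ 5, so v_5 = 5^{−1} = 9 (mod 11).
  v = [3, 4, 5, 1, 9].
Step 2: syndromes of r = [6, 10, 3, 4, 8] (all sums mod 11).
  S_0 = Σ v_i r_i = 3·6 + 4·10 + 5·3 + 1·4 + 9·8 = 149 ≡ 6.
  S_1 = Σ v_i α_i r_i = 3·7·6 + 4·1·10 + 5·6·3 + 1·8·4 + 9·4·8 = 576 ≡ 4.
  α_i^2 mod 11 = [5, 1, 3, 9, 5].
  S_2 = Σ v_i α_i^2 r_i = 3·5·6 + 4·1·10 + 5·3·3 + 1·9·4 + 9·5·8 = 571 ≡ 10.
  S = (6, 4, 10) ≠ 0, so r is not a codeword (an error is present).
Step 3: locate the error. For a single error e at position i, S_ℓ = v_i·e·α_i^ℓ, so α_err = S_1/S_0.
  S_0^{−1} = 6^{−1} = 2 (mod 11), so α_err = 4·2 = 8 ≡ 8 = α_4. Error position i = 4.
  Consistency check: S_2/S_1 = 10·3 = 30 ≡ 8 = α_err ✓ (single-error assumption holds).
Step 4: error magnitude e = S_0/v_4 = S_0·∏_{j≠4}(α_4 − α_j) = 6·1 = 6 ≡ 6 (mod 11).
Step 5: correct position 4: c_4 = r_4 − e = 4 − 6 ≡ 9 (mod 11). Hence c = [6, 10, 3, 9, 8].
  Check: interpolating c through the α_i gives m(x) = 7 + 3·x (degree < 2) with m(α_i) = c_i for every i, so c is indeed a codeword.


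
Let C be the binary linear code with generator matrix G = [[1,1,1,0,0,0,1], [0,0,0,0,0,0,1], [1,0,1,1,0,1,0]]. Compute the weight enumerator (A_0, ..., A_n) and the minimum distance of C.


Weight distribution: A_0 = 1, A_1 = 1, A_3 = 2, A_4 = 3, A_5 = 1. Minimum distance d = 1.

Enumerate all 2^3 = 8 messages m ∈ F_2^3.
For each, compute codeword c = mG in F_2^7, then tally its weight.
  m = 000 → c = 0000000, weight = 0.
  m = 100 → c = 1110001, weight = 4.
  m = 010 → c = 0000001, weight = 1.
  m = 110 → c = 1110000, weight = 3.
  m = 001 → c = 1011010, weight = 4.
  m = 101 → c = 0101011, weight = 4.
  m = 011 → c = 1011011, weight = 5.
  m = 111 → c = 0101010, weight = 3.
Tally weights:
  weight 0: 1 codewords.
  weight 1: 1 codewords.
  weight 3: 2 codewords.
  weight 4: 3 codewords.
  weight 5: 1 codewords.
Minimum distance d = smallest w > 0 with A_w > 0 = 1.
Sanity: Σ A_w = 8 = 2^3 = 8 ✓.


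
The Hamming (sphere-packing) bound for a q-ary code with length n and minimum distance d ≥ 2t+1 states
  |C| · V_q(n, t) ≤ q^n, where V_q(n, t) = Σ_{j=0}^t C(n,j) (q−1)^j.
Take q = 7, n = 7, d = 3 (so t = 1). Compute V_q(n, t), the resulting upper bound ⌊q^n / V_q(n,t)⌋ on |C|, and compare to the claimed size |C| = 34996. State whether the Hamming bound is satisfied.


V_q(n, t) = 43, q^n = 823543, Hamming bound = 19152, |C| = 34996 > bound (violated).

Step 1: Compute V_q(n, t) = Σ_{j=0}^1 C(n, j) (q−1)^j.
  j = 0: C(7,0)·(6)^0 = 1·1 = 1.
  j = 1: C(7,1)·(6)^1 = 7·6 = 42.
  V_q(n, t) = 1 + 42 = 43.
Step 2: q^n = 7^7 = 823543.
Step 3: Hamming bound ⌊q^n / V_q(n,t)⌋ = ⌊823543/43⌋ = 19152.
Step 4: Compare |C| = 34996 to 19152: violated.
The claimed |C| lies above the Hamming bound, so no 7-ary code of length 7 with d ≥ 3 can have 34996 codewords.


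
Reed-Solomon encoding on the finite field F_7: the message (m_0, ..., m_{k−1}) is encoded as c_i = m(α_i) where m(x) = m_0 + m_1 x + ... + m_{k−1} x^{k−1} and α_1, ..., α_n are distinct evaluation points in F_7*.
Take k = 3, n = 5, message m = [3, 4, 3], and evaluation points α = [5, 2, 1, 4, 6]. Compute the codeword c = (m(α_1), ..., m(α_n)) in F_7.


c = [0, 2, 3, 4, 2]

Message polynomial: m(x) = 3 + 4·x + 3·x^2 (mod 7).
For each evaluation point α_i, compute m(α_i) mod 7:
  α_1 = 5: Horner steps 3 → 5 → 0, so m(5) = 0.
  α_2 = 2: Horner steps 3 → 3 → 2, so m(2) = 2.
  α_3 = 1: Horner steps 3 → 0 → 3, so m(1) = 3.
  α_4 = 4: Horner steps 3 → 2 → 4, so m(4) = 4.
  α_5 = 6: Horner steps 3 → 1 → 2, so m(6) = 2.
Codeword c = [0, 2, 3, 4, 2] ∈ F_7^5.


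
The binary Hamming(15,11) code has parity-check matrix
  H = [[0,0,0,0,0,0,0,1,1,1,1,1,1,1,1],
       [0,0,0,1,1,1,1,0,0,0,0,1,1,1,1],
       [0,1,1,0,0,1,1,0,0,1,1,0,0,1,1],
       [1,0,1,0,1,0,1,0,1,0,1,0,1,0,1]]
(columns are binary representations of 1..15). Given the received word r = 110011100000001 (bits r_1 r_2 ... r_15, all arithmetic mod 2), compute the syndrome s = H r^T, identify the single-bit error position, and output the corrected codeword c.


s = (1, 0, 0, 0)^T, error position = 8, corrected codeword c = 110011110000001

Compute s = H r^T mod 2 one row at a time:
  s_1 = 0 + 0 + 0 + 0 + 0 + 0 + 0 + 1 = 1 ≡ 1 (mod 2).
  s_2 = 0 + 1 + 1 + 1 + 0 + 0 + 0 + 1 = 4 ≡ 0 (mod 2).
  s_3 = 1 + 0 + 1 + 1 + 0 + 0 + 0 + 1 = 4 ≡ 0 (mod 2).
  s_4 = 1 + 0 + 1 + 1 + 0 + 0 + 0 + 1 = 4 ≡ 0 (mod 2).
s = (1, 0, 0, 0)^T — this equals column 8 of H (binary 1000), so error is at position 8.
Correct: flip bit 8 of r = 110011100000001 to get c = 110011110000001.


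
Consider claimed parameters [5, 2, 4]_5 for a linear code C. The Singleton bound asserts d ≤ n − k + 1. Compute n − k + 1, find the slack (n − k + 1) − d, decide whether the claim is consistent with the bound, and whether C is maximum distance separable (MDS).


Singleton RHS = n − k + 1 = 4, slack = 0, bound satisfied, MDS.

Singleton bound: d ≤ n − k + 1.
Here n = 5, k = 2, so n − k + 1 = 4.
Given d = 4, check d ≤ 4: YES.
Slack = (n − k + 1) − d = 0.
The code is MDS (slack = 0).
Description: the claimed parameters are [5, 2, 4]_5; such a code would be MDS (meets Singleton bound).


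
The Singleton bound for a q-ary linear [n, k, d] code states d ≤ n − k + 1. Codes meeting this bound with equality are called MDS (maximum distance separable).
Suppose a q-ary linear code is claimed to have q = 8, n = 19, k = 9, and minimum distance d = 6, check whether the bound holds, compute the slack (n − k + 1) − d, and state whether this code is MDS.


Singleton RHS = n − k + 1 = 11, slack = 5, bound satisfied, not MDS.

Singleton bound: d ≤ n − k + 1.
Here n = 19, k = 9, so n − k + 1 = 11.
Given d = 6, check d ≤ 11: YES.
Slack = (n − k + 1) − d = 5.
The code is NOT MDS (slack = 5 > 0).
Description: the claimed parameters are [19, 9, 6]_8; such a code would be non-MDS.


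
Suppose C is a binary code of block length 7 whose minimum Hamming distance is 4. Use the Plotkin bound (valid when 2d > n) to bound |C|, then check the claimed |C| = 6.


Plotkin bound M ≤ 8; given |C| = 6 ≤ bound (satisfied).

Check applicability: 2d = 8, n = 7.
2d − n = 1 > 0, so Plotkin applies.
Compute d/(2d−n) = 4/1 ≈ 4.0000.
⌊d/(2d−n)⌋ = 4.
Plotkin bound: M ≤ 2·4 = 8.
Given |C| = 6, check: satisfied.
This |C| is below the Plotkin bound.


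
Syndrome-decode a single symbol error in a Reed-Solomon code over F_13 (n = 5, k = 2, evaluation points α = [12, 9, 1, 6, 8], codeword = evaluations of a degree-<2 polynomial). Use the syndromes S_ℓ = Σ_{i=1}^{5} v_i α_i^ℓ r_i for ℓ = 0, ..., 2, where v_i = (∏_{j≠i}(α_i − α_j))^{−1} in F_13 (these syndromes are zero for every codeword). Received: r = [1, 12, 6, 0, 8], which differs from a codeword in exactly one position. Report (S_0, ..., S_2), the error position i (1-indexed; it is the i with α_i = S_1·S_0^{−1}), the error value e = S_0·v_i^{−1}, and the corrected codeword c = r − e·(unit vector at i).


S = (10, 3, 10), error at position 1, error magnitude e = 3, c = [11, 12, 6, 0, 8].

Step 1: column multipliers v_i = (∏_{j≠i}(α_i − α_j))^{−1} mod 13.
  i = 1 (α = 12): (12−9)(12−1)(12−6)(12−8) = 3·11·6·4 = 792 ≡ 12, so v_1 = 12^{−1} = 12 (mod 13).
  i = 2 (α = 9): (9−12)(9−1)(9−6)(9−8) = (−3)·8·3·1 = −72 ≡ 6, so v_2 = 6^{−1} = 11 (mod 13).
  i = 3 (α = 1): (1−12)(1−9)(1−6)(1−8) = (−11)·(−8)·(−5)·(−7) = 3080 ≡ 12, so v_3 = 12^{−1} = 12 (mod 13).
  i = 4 (α = 6): (6−12)(6−9)(6−1)(6−8) = (−6)·(−3)·5·(−2) = −180 ≡ 2, so v_4 = 2^{−1} = 7 (mod 13).
  i = 5 (α = 8): (8−12)(8−9)(8−1)(8−6) = (−4)·(−1)·7·2 = 56 ≡ 4, so v_5 = 4^{−1} = 10 (mod 13).
  v = [12, 11, 12, 7, 10].
Step 2: syndromes of r = [1, 12, 6, 0, 8] (all sums mod 13).
  S_0 = Σ v_i r_i = 12·1 + 11·12 + 12·6 + 7·0 + 10·8 = 296 ≡ 10.
  S_1 = Σ v_i α_i r_i = 12·12·1 + 11·9·12 + 12·1·6 + 7·6·0 + 10·8·8 = 2044 ≡ 3.
  α_i^2 mod 13 = [1, 3, 1, 10, 12].
  S_2 = Σ v_i α_i^2 r_i = 12·1·1 + 11·3·12 + 12·1·6 + 7·10·0 + 10·12·8 = 1440 ≡ 10.
  S = (10, 3, 10) ≠ 0, so r is not a codeword (an error is present).
Step 3: locate the error. For a single error e at position i, S_ℓ = v_i·e·α_i^ℓ, so α_err = S_1/S_0.
  S_0^{−1} = 10^{−1} = 4 (mod 13), so α_err = 3·4 = 12 ≡ 12 = α_1. Error position i = 1.
  Consistency check: S_2/S_1 = 10·9 = 90 ≡ 12 = α_err ✓ (single-error assumption holds).
Step 4: error magnitude e = S_0/v_1 = S_0·∏_{j≠1}(α_1 − α_j) = 10·12 = 120 ≡ 3 (mod 13).
Step 5: correct position 1: c_1 = r_1 − e = 1 − 3 ≡ 11 (mod 13). Hence c = [11, 12, 6, 0, 8].
  Check: interpolating c through the α_i gives m(x) = 2 + 4·x (degree < 2) with m(α_i) = c_i for every i, so c is indeed a codeword.


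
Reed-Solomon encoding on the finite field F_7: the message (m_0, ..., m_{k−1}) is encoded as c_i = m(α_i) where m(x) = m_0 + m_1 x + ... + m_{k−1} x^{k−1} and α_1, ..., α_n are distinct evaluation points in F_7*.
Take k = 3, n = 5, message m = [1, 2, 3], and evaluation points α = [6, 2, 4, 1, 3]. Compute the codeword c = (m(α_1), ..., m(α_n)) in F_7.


c = [2, 3, 1, 6, 6]

Message polynomial: m(x) = 1 + 2·x + 3·x^2 (mod 7).
For each evaluation point α_i, compute m(α_i) mod 7:
  α_1 = 6: Horner steps 3 → 6 → 2, so m(6) = 2.
  α_2 = 2: Horner steps 3 → 1 → 3, so m(2) = 3.
  α_3 = 4: Horner steps 3 → 0 → 1, so m(4) = 1.
  α_4 = 1: Horner steps 3 → 5 → 6, so m(1) = 6.
  α_5 = 3: Horner steps 3 → 4 → 6, so m(3) = 6.
Codeword c = [2, 3, 1, 6, 6] ∈ F_7^5.


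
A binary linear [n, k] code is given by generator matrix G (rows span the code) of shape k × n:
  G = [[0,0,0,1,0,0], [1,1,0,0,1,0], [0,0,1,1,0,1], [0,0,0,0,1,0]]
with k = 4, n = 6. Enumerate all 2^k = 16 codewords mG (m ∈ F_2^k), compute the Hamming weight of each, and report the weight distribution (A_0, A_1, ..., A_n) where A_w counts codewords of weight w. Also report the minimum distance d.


Weight distribution: A_0 = 1, A_1 = 2, A_2 = 3, A_3 = 4, A_4 = 3, A_5 = 2, A_6 = 1. Minimum distance d = 1.

Enumerate all 2^4 = 16 messages m ∈ F_2^4.
For each, compute codeword c = mG in F_2^6, then tally its weight.
  m = 0000 → c = 000000, weight = 0.
  m = 1000 → c = 000100, weight = 1.
  m = 0100 → c = 110010, weight = 3.
  m = 1100 → c = 110110, weight = 4.
  m = 0010 → c = 001101, weight = 3.
  m = 1010 → c = 001001, weight = 2.
  m = 0110 → c = 111111, weight = 6.
  m = 1110 → c = 111011, weight = 5.
  m = 0001 → c = 000010, weight = 1.
  m = 1001 → c = 000110, weight = 2.
  m = 0101 → c = 110000, weight = 2.
  m = 1101 → c = 110100, weight = 3.
  m = 0011 → c = 001111, weight = 4.
  m = 1011 → c = 001011, weight = 3.
  m = 0111 → c = 111101, weight = 5.
  m = 1111 → c = 111001, weight = 4.
Tally weights:
  weight 0: 1 codewords.
  weight 1: 2 codewords.
  weight 2: 3 codewords.
  weight 3: 4 codewords.
  weight 4: 3 codewords.
  weight 5: 2 codewords.
  weight 6: 1 codewords.
Minimum distance d = smallest w > 0 with A_w > 0 = 1.
Sanity: Σ A_w = 16 = 2^4 = 16 ✓.
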